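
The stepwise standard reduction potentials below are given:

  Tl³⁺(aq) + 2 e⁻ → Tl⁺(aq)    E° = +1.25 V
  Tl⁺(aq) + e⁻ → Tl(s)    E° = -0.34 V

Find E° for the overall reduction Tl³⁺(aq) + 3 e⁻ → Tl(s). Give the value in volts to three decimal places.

Standard free energies of sequential steps add: ΔG°₃ = ΔG°₁ + ΔG°₂, so n₃E°₃ = n₁E°₁ + n₂E°₂.
E°₃ = (2×+1.25 + 1×-0.34) / 3 = (+2.160) / 3 = +0.720 V.

+0.720 V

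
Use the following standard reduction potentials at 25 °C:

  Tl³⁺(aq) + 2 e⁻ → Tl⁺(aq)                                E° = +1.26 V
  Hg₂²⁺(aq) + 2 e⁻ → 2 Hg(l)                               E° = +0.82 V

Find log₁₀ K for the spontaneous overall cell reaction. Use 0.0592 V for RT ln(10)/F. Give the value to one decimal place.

14.9

Cathode: Tl³⁺/Tl⁺; anode: Hg₂²⁺/Hg. E°cell = +0.44 V, n = 2.
log K = nE°cell / 0.0592 = (2)(+0.44) / 0.0592 = 14.9.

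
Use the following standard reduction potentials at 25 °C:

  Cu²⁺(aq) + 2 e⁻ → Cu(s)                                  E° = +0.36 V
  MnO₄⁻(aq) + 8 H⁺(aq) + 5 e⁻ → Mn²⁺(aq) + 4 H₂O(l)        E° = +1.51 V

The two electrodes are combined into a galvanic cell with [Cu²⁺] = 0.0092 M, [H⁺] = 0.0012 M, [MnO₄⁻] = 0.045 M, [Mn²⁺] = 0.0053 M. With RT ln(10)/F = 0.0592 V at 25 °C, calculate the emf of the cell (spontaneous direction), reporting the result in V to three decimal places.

+0.945 V

MnO₄⁻/Mn²⁺ is the cathode (higher E°), Cu²⁺/Cu the anode: E°cell = +1.51 − (+0.36) = +1.15 V, n = 10.
Overall: 2 MnO₄⁻(aq) + 16 H⁺(aq) + 5 Cu(s) → 2 Mn²⁺(aq) + 8 H₂O(l) + 5 Cu²⁺(aq)
Q = [Mn²⁺]^2·[Cu²⁺]^5 / ([MnO₄⁻]^2·[H⁺]^16); log Q = 34.694.
E = E° − (0.0592/n) log Q = +1.15 − (0.0592/10)(34.694) = +0.945 V.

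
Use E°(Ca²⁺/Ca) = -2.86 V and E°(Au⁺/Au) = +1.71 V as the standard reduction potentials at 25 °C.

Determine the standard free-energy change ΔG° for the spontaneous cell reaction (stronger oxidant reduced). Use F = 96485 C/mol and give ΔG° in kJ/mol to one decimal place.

Au⁺/Au (E° = +1.71 V) is the cathode; Ca²⁺/Ca (E° = -2.86 V) is the anode, so E°cell = +4.57 V.
Balancing electrons gives n = 2 (lcm of 1 and 2).
ΔG° = −nFE° = −(2)(96485)(+4.57) = -881,873 J = -881.9 kJ/mol.

-881.9 kJ/mol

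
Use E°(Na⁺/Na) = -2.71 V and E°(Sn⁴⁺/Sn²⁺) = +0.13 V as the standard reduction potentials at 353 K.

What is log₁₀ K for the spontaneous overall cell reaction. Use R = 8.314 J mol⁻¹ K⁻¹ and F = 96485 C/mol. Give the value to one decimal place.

81.1

Cathode: Sn⁴⁺/Sn²⁺; anode: Na⁺/Na. E°cell = (+0.13) − (-2.71) = +2.84 V, with n = 2.
ΔG° = −nFE° = −RT ln K, so ln K = nFE°/(RT) = (2)(96485)(+2.84) / ((8.314)(353)) = 186.734.
log₁₀ K = 186.734 / ln 10 = 81.1.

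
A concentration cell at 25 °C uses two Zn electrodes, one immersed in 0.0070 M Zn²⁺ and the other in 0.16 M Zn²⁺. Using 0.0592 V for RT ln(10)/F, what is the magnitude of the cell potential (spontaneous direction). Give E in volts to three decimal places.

For a concentration cell E°cell = 0. The 0.16 M side is the cathode (reduction is favoured where [Zn²⁺] is higher).
With n = 2, E = −(0.0592/2) log([Zn²⁺]ₐₙ/[Zn²⁺]꜀ₐₜ) = −(0.0592/2) log(0.007/0.16) = −(0.0592/2)(-1.359) = +0.040 V.

+0.040 V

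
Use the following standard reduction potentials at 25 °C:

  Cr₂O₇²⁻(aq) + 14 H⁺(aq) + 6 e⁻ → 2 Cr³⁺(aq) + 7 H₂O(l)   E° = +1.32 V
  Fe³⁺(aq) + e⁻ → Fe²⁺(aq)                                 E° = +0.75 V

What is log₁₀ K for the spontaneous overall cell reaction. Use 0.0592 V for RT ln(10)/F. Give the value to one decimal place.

57.8

Cathode: Cr₂O₇²⁻/Cr³⁺; anode: Fe³⁺/Fe²⁺. E°cell = +0.57 V, n = 6.
log K = nE°cell / 0.0592 = (6)(+0.57) / 0.0592 = 57.8.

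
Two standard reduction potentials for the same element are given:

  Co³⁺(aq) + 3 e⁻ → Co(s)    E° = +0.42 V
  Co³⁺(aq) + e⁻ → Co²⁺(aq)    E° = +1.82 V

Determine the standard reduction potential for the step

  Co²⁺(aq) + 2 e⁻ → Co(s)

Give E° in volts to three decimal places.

-0.280 V

Sequential free energies add, so n₃E°₃ = n₁E°₁ + n₂E°₂.
With n₃ = 3, and the known step contributing 1×(+1.82) V, the unknown satisfies 2·E° = 3×(+0.42) − 1×(+1.82) = -0.560.
E° = -0.560 / 2 = -0.280 V.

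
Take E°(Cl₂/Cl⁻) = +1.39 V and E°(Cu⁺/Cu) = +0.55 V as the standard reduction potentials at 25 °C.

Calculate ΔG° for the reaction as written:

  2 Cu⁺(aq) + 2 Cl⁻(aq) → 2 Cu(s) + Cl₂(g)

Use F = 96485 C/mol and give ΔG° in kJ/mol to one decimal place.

As written, Cu⁺/Cu is reduced (cathode) and Cl₂/Cl⁻ is oxidised (anode), so E°cell = (+0.55) − (+1.39) = -0.84 V.
Balancing electrons gives n = 2.
ΔG° = −nFE° = −(2)(96485)(-0.84) = 162,095 J = +162.1 kJ/mol.

+162.1 kJ/mol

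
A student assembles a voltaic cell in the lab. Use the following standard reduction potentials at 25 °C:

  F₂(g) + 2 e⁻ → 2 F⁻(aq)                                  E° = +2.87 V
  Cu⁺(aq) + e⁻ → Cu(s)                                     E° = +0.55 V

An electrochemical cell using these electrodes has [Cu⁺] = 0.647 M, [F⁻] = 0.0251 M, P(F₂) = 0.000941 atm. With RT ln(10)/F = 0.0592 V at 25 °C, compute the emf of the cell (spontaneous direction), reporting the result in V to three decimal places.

+2.336 V

F₂/F⁻ is the cathode (higher E°), Cu⁺/Cu the anode: E°cell = +2.87 − (+0.55) = +2.32 V, n = 2.
Overall: F₂(g) + 2 Cu(s) → 2 F⁻(aq) + 2 Cu⁺(aq)
Q = [F⁻]^2·[Cu⁺]^2 / (P(F₂)); log Q = -0.552.
E = E° − (0.0592/n) log Q = +2.32 − (0.0592/2)(-0.552) = +2.336 V.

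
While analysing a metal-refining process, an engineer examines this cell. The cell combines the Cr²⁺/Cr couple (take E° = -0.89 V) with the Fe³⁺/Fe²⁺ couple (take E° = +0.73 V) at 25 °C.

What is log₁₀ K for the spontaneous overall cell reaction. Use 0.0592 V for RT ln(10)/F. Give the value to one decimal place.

54.7

Cathode: Fe³⁺/Fe²⁺; anode: Cr²⁺/Cr. E°cell = +1.62 V, n = 2.
log K = nE°cell / 0.0592 = (2)(+1.62) / 0.0592 = 54.7.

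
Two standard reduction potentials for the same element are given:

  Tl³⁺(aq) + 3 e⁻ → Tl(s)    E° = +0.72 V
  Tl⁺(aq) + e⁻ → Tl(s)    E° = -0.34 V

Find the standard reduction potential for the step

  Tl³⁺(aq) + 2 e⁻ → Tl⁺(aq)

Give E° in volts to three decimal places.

Sequential free energies add, so n₃E°₃ = n₁E°₁ + n₂E°₂.
With n₃ = 3, and the known step contributing 1×(-0.34) V, the unknown satisfies 2·E° = 3×(+0.72) − 1×(-0.34) = +2.500.
E° = +2.500 / 2 = +1.250 V.

+1.250 V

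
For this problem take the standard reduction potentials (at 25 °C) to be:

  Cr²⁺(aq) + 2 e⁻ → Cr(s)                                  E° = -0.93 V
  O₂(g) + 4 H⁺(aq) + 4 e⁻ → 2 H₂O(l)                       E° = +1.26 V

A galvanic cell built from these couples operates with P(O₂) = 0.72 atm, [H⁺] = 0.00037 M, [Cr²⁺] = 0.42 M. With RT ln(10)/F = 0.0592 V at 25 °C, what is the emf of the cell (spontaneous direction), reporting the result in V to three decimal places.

+1.996 V

O₂/H₂O is the cathode (higher E°), Cr²⁺/Cr the anode: E°cell = +1.26 − (-0.93) = +2.19 V, n = 4.
Overall: O₂(g) + 4 H⁺(aq) + 2 Cr(s) → 2 H₂O(l) + 2 Cr²⁺(aq)
Q = [Cr²⁺]^2 / (P(O₂)·[H⁺]^4); log Q = 13.116.
E = E° − (0.0592/n) log Q = +2.19 − (0.0592/4)(13.116) = +1.996 V.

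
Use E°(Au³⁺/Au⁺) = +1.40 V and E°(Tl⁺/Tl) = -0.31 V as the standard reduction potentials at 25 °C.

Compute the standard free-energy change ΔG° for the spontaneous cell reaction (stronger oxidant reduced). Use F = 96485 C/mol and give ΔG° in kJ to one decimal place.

-330.0 kJ

Au³⁺/Au⁺ (E° = +1.40 V) is the cathode; Tl⁺/Tl (E° = -0.31 V) is the anode, so E°cell = +1.71 V.
Balancing electrons gives n = 2 (lcm of 2 and 1).
ΔG° = −nFE° = −(2)(96485)(+1.71) = -329,979 J = -330.0 kJ.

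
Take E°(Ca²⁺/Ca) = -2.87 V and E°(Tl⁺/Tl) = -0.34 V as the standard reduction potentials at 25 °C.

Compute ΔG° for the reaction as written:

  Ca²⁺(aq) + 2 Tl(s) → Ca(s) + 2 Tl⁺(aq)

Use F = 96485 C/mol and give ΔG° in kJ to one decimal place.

As written, Ca²⁺/Ca is reduced (cathode) and Tl⁺/Tl is oxidised (anode), so E°cell = (-2.87) − (-0.34) = -2.53 V.
Balancing electrons gives n = 2.
ΔG° = −nFE° = −(2)(96485)(-2.53) = 488,214 J = +488.2 kJ.

+488.2 kJ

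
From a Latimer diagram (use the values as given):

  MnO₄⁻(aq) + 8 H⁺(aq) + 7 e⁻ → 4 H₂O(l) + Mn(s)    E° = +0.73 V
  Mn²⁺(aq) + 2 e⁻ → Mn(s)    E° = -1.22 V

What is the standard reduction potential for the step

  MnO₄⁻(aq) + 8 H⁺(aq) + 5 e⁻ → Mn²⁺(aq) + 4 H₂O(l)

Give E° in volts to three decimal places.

+1.510 V

Sequential free energies add, so n₃E°₃ = n₁E°₁ + n₂E°₂.
With n₃ = 7, and the known step contributing 2×(-1.22) V, the unknown satisfies 5·E° = 7×(+0.73) − 2×(-1.22) = +7.550.
E° = +7.550 / 5 = +1.510 V.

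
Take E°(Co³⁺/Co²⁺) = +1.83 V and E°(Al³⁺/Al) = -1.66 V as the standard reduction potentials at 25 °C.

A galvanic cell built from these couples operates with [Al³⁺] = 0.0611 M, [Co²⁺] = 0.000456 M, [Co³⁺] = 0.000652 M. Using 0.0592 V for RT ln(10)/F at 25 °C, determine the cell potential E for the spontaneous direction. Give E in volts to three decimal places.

+3.523 V

Co³⁺/Co²⁺ is the cathode (higher E°), Al³⁺/Al the anode: E°cell = +1.83 − (-1.66) = +3.49 V, n = 3.
Overall: 3 Co³⁺(aq) + Al(s) → 3 Co²⁺(aq) + Al³⁺(aq)
Q = [Co²⁺]^3·[Al³⁺] / ([Co³⁺]^3); log Q = -1.680.
E = E° − (0.0592/n) log Q = +3.49 − (0.0592/3)(-1.680) = +3.523 V.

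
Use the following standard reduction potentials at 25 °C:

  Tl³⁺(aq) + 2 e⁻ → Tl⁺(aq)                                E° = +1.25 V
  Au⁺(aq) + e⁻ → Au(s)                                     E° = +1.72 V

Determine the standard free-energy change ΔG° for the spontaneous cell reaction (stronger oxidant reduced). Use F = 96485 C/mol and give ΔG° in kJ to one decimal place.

-90.7 kJ

Au⁺/Au (E° = +1.72 V) is the cathode; Tl³⁺/Tl⁺ (E° = +1.25 V) is the anode, so E°cell = +0.47 V.
Balancing electrons gives n = 2 (lcm of 1 and 2).
ΔG° = −nFE° = −(2)(96485)(+0.47) = -90,696 J = -90.7 kJ.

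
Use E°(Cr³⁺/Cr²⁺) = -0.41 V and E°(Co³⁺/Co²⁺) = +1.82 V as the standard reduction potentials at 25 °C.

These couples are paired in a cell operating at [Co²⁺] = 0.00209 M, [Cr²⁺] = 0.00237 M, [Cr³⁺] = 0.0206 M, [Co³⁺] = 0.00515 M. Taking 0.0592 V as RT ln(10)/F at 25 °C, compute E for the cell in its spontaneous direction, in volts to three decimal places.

Co³⁺/Co²⁺ is the cathode (higher E°), Cr³⁺/Cr²⁺ the anode: E°cell = +1.82 − (-0.41) = +2.23 V, n = 1.
Overall: Co³⁺(aq) + Cr²⁺(aq) → Co²⁺(aq) + Cr³⁺(aq)
Q = [Co²⁺]·[Cr³⁺] / ([Co³⁺]·[Cr²⁺]); log Q = 0.547.
E = E° − (0.0592/n) log Q = +2.23 − (0.0592/1)(0.547) = +2.198 V.

+2.198 V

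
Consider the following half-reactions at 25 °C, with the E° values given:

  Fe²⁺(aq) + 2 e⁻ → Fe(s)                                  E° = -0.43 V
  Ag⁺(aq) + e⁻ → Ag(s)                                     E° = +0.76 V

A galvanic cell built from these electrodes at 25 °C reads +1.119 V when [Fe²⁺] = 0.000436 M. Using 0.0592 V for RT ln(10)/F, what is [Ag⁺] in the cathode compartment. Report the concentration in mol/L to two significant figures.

0.0013 M

Ag⁺/Ag is the cathode, Fe²⁺/Fe the anode: E°cell = +1.19 V, n = 2.
Overall reaction: 2 Ag⁺(aq) + Fe(s) → 2 Ag(s) + Fe²⁺(aq); Q = [Fe²⁺]^1/[Ag⁺]^2.
From E = E° − (0.0592/n) log Q: log Q = (E° − E)·n/0.0592 = (+1.19 − (+1.119))·2/0.0592 = 2.3986.
So 2·log[Ag⁺] = 1·log(0.000436) − log Q = -3.3605 − (2.3986) = -5.7591; log[Ag⁺] = -5.7591 / 2 = -2.8796; [Ag⁺] = 10^(-2.8796) ≈ 0.0013 M.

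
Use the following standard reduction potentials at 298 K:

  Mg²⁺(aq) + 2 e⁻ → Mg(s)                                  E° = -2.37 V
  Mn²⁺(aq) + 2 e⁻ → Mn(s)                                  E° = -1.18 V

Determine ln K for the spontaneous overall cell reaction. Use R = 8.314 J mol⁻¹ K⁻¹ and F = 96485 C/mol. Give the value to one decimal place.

92.7

Cathode: Mn²⁺/Mn; anode: Mg²⁺/Mg. E°cell = (-1.18) − (-2.37) = +1.19 V, with n = 2.
ΔG° = −nFE° = −RT ln K, so ln K = nFE°/(RT) = (2)(96485)(+1.19) / ((8.314)(298)) = 92.685.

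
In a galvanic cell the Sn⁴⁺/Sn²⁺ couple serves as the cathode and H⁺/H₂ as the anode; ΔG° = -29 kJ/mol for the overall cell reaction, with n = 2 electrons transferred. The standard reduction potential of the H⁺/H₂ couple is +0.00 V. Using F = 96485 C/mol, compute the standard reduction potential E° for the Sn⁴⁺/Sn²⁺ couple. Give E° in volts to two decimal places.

+0.15 V

E°cell = −ΔG°/(nF) = −(-29×10³)/((2)(96485)) = +0.150 V.
Since Sn⁴⁺/Sn²⁺ is the cathode and H⁺/H₂ the anode, E°cell = E°(Sn⁴⁺/Sn²⁺) − E°(H⁺/H₂).
So E°(Sn⁴⁺/Sn²⁺) = E°cell + E°(H⁺/H₂) = +0.150 + (+0.00) = +0.15 V.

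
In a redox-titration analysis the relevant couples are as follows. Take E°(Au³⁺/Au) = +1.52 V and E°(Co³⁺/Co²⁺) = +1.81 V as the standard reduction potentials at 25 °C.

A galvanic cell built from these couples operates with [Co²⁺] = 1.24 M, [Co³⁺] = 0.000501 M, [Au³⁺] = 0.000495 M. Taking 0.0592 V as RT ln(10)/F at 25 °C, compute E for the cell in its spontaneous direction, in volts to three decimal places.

Co³⁺/Co²⁺ is the cathode (higher E°), Au³⁺/Au the anode: E°cell = +1.81 − (+1.52) = +0.29 V, n = 3.
Overall: 3 Co³⁺(aq) + Au(s) → 3 Co²⁺(aq) + Au³⁺(aq)
Q = [Co²⁺]^3·[Au³⁺] / ([Co³⁺]^3); log Q = 6.875.
E = E° − (0.0592/n) log Q = +0.29 − (0.0592/3)(6.875) = +0.154 V.

+0.154 V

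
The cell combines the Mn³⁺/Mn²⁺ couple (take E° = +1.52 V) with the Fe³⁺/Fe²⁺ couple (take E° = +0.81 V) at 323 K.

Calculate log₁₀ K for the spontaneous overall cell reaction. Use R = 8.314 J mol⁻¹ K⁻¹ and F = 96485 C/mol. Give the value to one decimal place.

11.1

Cathode: Mn³⁺/Mn²⁺; anode: Fe³⁺/Fe²⁺. E°cell = (+1.52) − (+0.81) = +0.71 V, with n = 1.
ΔG° = −nFE° = −RT ln K, so ln K = nFE°/(RT) = (1)(96485)(+0.71) / ((8.314)(323)) = 25.510.
log₁₀ K = 25.510 / ln 10 = 11.1.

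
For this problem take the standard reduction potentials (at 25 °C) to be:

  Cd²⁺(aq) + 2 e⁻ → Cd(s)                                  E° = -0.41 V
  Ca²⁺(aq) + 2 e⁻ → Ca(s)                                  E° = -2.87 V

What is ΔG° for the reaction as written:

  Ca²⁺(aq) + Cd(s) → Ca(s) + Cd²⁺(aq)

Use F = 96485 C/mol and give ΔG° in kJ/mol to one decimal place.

+474.7 kJ/mol

As written, Ca²⁺/Ca is reduced (cathode) and Cd²⁺/Cd is oxidised (anode), so E°cell = (-2.87) − (-0.41) = -2.46 V.
Balancing electrons gives n = 2.
ΔG° = −nFE° = −(2)(96485)(-2.46) = 474,706 J = +474.7 kJ/mol.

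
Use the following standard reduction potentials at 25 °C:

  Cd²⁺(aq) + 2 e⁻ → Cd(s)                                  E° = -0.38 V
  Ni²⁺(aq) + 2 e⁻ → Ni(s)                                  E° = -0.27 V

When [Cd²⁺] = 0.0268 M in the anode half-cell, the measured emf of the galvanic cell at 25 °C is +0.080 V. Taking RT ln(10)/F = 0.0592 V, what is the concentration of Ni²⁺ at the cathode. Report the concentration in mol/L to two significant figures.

0.0026 M

Ni²⁺/Ni is the cathode, Cd²⁺/Cd the anode: E°cell = +0.11 V, n = 2.
Overall reaction: Ni²⁺(aq) + Cd(s) → Ni(s) + Cd²⁺(aq); Q = [Cd²⁺]^1/[Ni²⁺]^1.
From E = E° − (0.0592/n) log Q: log Q = (E° − E)·n/0.0592 = (+0.11 − (+0.080))·2/0.0592 = 1.0135.
So 1·log[Ni²⁺] = 1·log(0.0268) − log Q = -1.5719 − (1.0135) = -2.5854; [Ni²⁺] = 10^(-2.5854) ≈ 0.0026 M.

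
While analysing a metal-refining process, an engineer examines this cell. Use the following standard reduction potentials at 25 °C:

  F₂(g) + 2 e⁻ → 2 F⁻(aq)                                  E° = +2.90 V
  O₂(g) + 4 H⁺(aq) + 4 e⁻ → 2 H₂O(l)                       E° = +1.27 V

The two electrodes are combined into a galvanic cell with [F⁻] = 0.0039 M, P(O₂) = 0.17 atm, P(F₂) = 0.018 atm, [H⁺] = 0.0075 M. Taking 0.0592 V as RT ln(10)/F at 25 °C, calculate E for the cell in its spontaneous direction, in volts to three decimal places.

+1.858 V

F₂/F⁻ is the cathode (higher E°), O₂/H₂O the anode: E°cell = +2.90 − (+1.27) = +1.63 V, n = 4.
Overall: 2 F₂(g) + 2 H₂O(l) → 4 F⁻(aq) + O₂(g) + 4 H⁺(aq)
Q = [F⁻]^4·P(O₂)·[H⁺]^4 / (P(F₂)^2); log Q = -15.416.
E = E° − (0.0592/n) log Q = +1.63 − (0.0592/4)(-15.416) = +1.858 V.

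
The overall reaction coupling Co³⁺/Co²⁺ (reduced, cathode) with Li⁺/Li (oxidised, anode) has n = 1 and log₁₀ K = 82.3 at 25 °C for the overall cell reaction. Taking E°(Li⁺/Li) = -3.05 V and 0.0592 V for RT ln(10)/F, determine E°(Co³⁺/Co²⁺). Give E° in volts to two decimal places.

+1.82 V

E°cell = (0.0592/n)·log K = (0.0592/1)(82.3) = +4.872 V.
Since Co³⁺/Co²⁺ is the cathode and Li⁺/Li the anode, E°cell = E°(Co³⁺/Co²⁺) − E°(Li⁺/Li).
So E°(Co³⁺/Co²⁺) = E°cell + E°(Li⁺/Li) = +4.872 + (-3.05) = +1.82 V.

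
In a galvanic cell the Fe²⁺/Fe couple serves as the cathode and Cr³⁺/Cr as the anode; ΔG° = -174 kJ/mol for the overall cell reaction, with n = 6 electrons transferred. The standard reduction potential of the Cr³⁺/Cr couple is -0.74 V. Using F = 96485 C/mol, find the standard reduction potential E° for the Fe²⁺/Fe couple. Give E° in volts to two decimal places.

E°cell = −ΔG°/(nF) = −(-174×10³)/((6)(96485)) = +0.301 V.
Since Fe²⁺/Fe is the cathode and Cr³⁺/Cr the anode, E°cell = E°(Fe²⁺/Fe) − E°(Cr³⁺/Cr).
So E°(Fe²⁺/Fe) = E°cell + E°(Cr³⁺/Cr) = +0.301 + (-0.74) = -0.44 V.

-0.44 V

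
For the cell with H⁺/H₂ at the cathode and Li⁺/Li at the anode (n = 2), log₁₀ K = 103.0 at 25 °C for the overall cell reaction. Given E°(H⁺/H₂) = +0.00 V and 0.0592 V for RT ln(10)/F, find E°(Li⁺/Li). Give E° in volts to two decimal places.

-3.05 V

E°cell = (0.0592/n)·log K = (0.0592/2)(103.0) = +3.049 V.
Since H⁺/H₂ is the cathode and Li⁺/Li the anode, E°cell = E°(H⁺/H₂) − E°(Li⁺/Li).
So E°(Li⁺/Li) = E°(H⁺/H₂) − E°cell = (+0.00) − (+3.049) = -3.05 V.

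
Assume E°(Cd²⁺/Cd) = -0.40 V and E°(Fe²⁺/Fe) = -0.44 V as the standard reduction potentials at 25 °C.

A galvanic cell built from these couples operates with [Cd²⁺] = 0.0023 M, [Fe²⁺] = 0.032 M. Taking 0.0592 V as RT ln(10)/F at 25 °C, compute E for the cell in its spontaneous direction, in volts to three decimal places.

Cd²⁺/Cd is the cathode (higher E°), Fe²⁺/Fe the anode: E°cell = -0.40 − (-0.44) = +0.04 V, n = 2.
Overall: Cd²⁺(aq) + Fe(s) → Cd(s) + Fe²⁺(aq)
Q = [Fe²⁺] / ([Cd²⁺]); log Q = 1.143.
E = E° − (0.0592/n) log Q = +0.04 − (0.0592/2)(1.143) = +0.006 V.

+0.006 V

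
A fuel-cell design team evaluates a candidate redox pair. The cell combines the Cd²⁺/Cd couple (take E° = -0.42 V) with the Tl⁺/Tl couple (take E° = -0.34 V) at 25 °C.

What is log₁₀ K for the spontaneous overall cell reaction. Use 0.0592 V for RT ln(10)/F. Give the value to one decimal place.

2.7

Cathode: Tl⁺/Tl; anode: Cd²⁺/Cd. E°cell = +0.08 V, n = 2.
log K = nE°cell / 0.0592 = (2)(+0.08) / 0.0592 = 2.7.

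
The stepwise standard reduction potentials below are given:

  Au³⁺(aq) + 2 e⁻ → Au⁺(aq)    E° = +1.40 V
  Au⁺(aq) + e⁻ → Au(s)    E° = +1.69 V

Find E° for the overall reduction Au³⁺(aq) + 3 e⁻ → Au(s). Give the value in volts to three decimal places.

Since ΔG° = −nFE° is additive over sequential reductions, n₃E°₃ = n₁E°₁ + n₂E°₂.
E°₃ = (2×+1.40 + 1×+1.69) / 3 = (+4.490) / 3 = +1.497 V.
Simply averaging or adding the two E° values would be wrong; the electron-weighted sum is required.

+1.497 V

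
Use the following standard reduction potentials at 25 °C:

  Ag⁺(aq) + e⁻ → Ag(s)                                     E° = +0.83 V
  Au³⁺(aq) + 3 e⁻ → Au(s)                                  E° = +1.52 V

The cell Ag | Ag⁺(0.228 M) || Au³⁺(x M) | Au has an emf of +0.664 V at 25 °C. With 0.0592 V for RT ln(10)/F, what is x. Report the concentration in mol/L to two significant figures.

0.00057 M

Au³⁺/Au is the cathode, Ag⁺/Ag the anode: E°cell = +0.69 V, n = 3.
Overall reaction: Au³⁺(aq) + 3 Ag(s) → Au(s) + 3 Ag⁺(aq); Q = [Ag⁺]^3/[Au³⁺]^1.
From E = E° − (0.0592/n) log Q: log Q = (E° − E)·n/0.0592 = (+0.69 − (+0.664))·3/0.0592 = 1.3176.
So 1·log[Au³⁺] = 3·log(0.228) − log Q = -1.9262 − (1.3176) = -3.2438; [Au³⁺] = 10^(-3.2438) ≈ 0.00057 M.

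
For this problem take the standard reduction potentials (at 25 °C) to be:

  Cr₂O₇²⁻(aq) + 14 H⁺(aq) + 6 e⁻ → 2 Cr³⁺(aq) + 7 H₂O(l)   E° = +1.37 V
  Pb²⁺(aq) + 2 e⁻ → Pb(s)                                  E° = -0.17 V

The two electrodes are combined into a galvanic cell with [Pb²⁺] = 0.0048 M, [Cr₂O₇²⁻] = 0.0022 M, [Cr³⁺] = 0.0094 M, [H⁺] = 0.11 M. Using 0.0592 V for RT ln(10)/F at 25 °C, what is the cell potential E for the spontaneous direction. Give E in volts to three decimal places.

+1.490 V

Cr₂O₇²⁻/Cr³⁺ is the cathode (higher E°), Pb²⁺/Pb the anode: E°cell = +1.37 − (-0.17) = +1.54 V, n = 6.
Overall: Cr₂O₇²⁻(aq) + 14 H⁺(aq) + 3 Pb(s) → 2 Cr³⁺(aq) + 7 H₂O(l) + 3 Pb²⁺(aq)
Q = [Cr³⁺]^2·[Pb²⁺]^3 / ([Cr₂O₇²⁻]·[H⁺]^14); log Q = 5.068.
E = E° − (0.0592/n) log Q = +1.54 − (0.0592/6)(5.068) = +1.490 V.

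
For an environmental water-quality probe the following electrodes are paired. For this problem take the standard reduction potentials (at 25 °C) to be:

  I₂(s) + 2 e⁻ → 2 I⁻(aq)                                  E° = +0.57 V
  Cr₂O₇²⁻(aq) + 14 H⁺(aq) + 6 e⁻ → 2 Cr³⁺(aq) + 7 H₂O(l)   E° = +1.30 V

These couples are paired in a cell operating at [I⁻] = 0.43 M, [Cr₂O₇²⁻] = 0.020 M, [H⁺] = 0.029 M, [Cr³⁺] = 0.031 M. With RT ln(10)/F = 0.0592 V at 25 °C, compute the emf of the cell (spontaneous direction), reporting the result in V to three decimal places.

+0.509 V

Cr₂O₇²⁻/Cr³⁺ is the cathode (higher E°), I₂/I⁻ the anode: E°cell = +1.30 − (+0.57) = +0.73 V, n = 6.
Overall: Cr₂O₇²⁻(aq) + 14 H⁺(aq) + 6 I⁻(aq) → 2 Cr³⁺(aq) + 7 H₂O(l) + 3 I₂(s)
Q = [Cr³⁺]^2 / ([Cr₂O₇²⁻]·[H⁺]^14·[I⁻]^6); log Q = 22.407.
E = E° − (0.0592/n) log Q = +0.73 − (0.0592/6)(22.407) = +0.509 V.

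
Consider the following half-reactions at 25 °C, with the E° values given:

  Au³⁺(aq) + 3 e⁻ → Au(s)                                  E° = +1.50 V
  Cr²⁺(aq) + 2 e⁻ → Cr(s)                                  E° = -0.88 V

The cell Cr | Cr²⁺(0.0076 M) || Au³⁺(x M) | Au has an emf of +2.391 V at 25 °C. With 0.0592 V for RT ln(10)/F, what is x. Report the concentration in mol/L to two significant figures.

Au³⁺/Au is the cathode, Cr²⁺/Cr the anode: E°cell = +2.38 V, n = 6.
Overall reaction: 2 Au³⁺(aq) + 3 Cr(s) → 2 Au(s) + 3 Cr²⁺(aq); Q = [Cr²⁺]^3/[Au³⁺]^2.
From E = E° − (0.0592/n) log Q: log Q = (E° − E)·n/0.0592 = (+2.38 − (+2.391))·6/0.0592 = -1.1149.
So 2·log[Au³⁺] = 3·log(0.0076) − log Q = -6.3576 − (-1.1149) = -5.2427; log[Au³⁺] = -5.2427 / 2 = -2.6214; [Au³⁺] = 10^(-2.6214) ≈ 0.0024 M.

0.0024 M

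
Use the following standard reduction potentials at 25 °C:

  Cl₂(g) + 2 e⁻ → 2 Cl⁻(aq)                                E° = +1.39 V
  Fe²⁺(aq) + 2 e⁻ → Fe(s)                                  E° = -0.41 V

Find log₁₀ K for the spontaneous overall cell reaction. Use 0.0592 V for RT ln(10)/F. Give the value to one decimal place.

60.8

Cathode: Cl₂/Cl⁻; anode: Fe²⁺/Fe. E°cell = +1.80 V, n = 2.
log K = nE°cell / 0.0592 = (2)(+1.80) / 0.0592 = 60.8.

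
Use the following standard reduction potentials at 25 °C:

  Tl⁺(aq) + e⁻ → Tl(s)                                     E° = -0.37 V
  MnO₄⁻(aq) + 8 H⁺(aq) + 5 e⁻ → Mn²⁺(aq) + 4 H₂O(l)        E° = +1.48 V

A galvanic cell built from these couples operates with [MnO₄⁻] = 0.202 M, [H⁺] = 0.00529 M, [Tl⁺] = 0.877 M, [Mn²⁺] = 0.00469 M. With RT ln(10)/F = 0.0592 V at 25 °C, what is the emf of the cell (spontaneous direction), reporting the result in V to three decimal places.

+1.657 V

MnO₄⁻/Mn²⁺ is the cathode (higher E°), Tl⁺/Tl the anode: E°cell = +1.48 − (-0.37) = +1.85 V, n = 5.
Overall: MnO₄⁻(aq) + 8 H⁺(aq) + 5 Tl(s) → Mn²⁺(aq) + 4 H₂O(l) + 5 Tl⁺(aq)
Q = [Mn²⁺]·[Tl⁺]^5 / ([MnO₄⁻]·[H⁺]^8); log Q = 16.293.
E = E° − (0.0592/n) log Q = +1.85 − (0.0592/5)(16.293) = +1.657 V.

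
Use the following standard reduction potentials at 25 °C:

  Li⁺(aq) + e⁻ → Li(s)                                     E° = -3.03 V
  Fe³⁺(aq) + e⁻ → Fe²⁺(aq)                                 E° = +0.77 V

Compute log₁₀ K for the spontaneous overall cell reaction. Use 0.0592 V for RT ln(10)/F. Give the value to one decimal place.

Cathode: Fe³⁺/Fe²⁺; anode: Li⁺/Li. E°cell = +3.80 V, n = 1.
log K = nE°cell / 0.0592 = (1)(+3.80) / 0.0592 = 64.2.

64.2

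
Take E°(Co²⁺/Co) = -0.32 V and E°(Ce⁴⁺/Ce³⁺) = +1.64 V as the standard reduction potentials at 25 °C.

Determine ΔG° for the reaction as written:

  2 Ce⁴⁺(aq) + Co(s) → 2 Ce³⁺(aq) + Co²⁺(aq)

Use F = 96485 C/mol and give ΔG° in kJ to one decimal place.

As written, Ce⁴⁺/Ce³⁺ is reduced (cathode) and Co²⁺/Co is oxidised (anode), so E°cell = (+1.64) − (-0.32) = +1.96 V.
Balancing electrons gives n = 2.
ΔG° = −nFE° = −(2)(96485)(+1.96) = -378,221 J = -378.2 kJ.

-378.2 kJ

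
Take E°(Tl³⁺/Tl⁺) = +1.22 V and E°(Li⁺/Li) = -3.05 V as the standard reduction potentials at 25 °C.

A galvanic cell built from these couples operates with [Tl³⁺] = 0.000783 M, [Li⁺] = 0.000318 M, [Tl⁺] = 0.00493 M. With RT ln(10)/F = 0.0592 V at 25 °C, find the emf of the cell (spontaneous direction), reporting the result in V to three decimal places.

Tl³⁺/Tl⁺ is the cathode (higher E°), Li⁺/Li the anode: E°cell = +1.22 − (-3.05) = +4.27 V, n = 2.
Overall: Tl³⁺(aq) + 2 Li(s) → Tl⁺(aq) + 2 Li⁺(aq)
Q = [Tl⁺]·[Li⁺]^2 / ([Tl³⁺]); log Q = -6.196.
E = E° − (0.0592/n) log Q = +4.27 − (0.0592/2)(-6.196) = +4.453 V.

+4.453 V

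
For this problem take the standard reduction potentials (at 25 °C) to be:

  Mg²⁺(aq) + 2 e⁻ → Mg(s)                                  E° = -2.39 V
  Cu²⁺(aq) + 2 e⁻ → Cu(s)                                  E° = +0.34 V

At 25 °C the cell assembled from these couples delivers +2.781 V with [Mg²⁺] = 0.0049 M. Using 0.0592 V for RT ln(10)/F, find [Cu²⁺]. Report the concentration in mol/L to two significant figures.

0.26 M

Cu²⁺/Cu is the cathode, Mg²⁺/Mg the anode: E°cell = +2.73 V, n = 2.
Overall reaction: Cu²⁺(aq) + Mg(s) → Cu(s) + Mg²⁺(aq); Q = [Mg²⁺]^1/[Cu²⁺]^1.
From E = E° − (0.0592/n) log Q: log Q = (E° − E)·n/0.0592 = (+2.73 − (+2.781))·2/0.0592 = -1.7230.
So 1·log[Cu²⁺] = 1·log(0.0049) − log Q = -2.3098 − (-1.7230) = -0.5868; [Cu²⁺] = 10^(-0.5868) ≈ 0.26 M.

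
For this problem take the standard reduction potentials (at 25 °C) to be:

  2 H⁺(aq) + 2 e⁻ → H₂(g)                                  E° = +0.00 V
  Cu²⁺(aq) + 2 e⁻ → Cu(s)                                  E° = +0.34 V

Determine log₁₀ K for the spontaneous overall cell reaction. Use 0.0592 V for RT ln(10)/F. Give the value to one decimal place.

11.5

Cathode: Cu²⁺/Cu; anode: H⁺/H₂. E°cell = +0.34 V, n = 2.
log K = nE°cell / 0.0592 = (2)(+0.34) / 0.0592 = 11.5.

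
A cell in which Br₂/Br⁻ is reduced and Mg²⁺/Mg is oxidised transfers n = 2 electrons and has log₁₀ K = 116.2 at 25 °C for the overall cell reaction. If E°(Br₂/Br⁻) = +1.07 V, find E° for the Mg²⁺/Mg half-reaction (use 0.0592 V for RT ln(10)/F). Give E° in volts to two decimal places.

-2.37 V

E°cell = (0.0592/n)·log K = (0.0592/2)(116.2) = +3.440 V.
Since Br₂/Br⁻ is the cathode and Mg²⁺/Mg the anode, E°cell = E°(Br₂/Br⁻) − E°(Mg²⁺/Mg).
So E°(Mg²⁺/Mg) = E°(Br₂/Br⁻) − E°cell = (+1.07) − (+3.440) = -2.37 V.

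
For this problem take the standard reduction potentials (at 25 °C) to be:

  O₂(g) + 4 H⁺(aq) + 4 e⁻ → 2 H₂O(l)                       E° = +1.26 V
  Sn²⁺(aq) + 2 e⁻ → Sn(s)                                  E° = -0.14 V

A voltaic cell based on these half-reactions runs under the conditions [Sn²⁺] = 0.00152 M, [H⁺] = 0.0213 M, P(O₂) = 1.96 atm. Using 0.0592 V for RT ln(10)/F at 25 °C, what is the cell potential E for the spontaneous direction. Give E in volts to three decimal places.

+1.389 V

O₂/H₂O is the cathode (higher E°), Sn²⁺/Sn the anode: E°cell = +1.26 − (-0.14) = +1.40 V, n = 4.
Overall: O₂(g) + 4 H⁺(aq) + 2 Sn(s) → 2 H₂O(l) + 2 Sn²⁺(aq)
Q = [Sn²⁺]^2 / (P(O₂)·[H⁺]^4); log Q = 0.758.
E = E° − (0.0592/n) log Q = +1.40 − (0.0592/4)(0.758) = +1.389 V.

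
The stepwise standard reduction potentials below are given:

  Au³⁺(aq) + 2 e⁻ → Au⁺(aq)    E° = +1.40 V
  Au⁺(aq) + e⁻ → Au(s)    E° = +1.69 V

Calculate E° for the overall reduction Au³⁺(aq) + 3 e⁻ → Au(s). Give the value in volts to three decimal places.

Since ΔG° = −nFE° is additive over sequential reductions, n₃E°₃ = n₁E°₁ + n₂E°₂.
E°₃ = (2×+1.40 + 1×+1.69) / 3 = (+4.490) / 3 = +1.497 V.
Simply averaging or adding the two E° values would be wrong; the electron-weighted sum is required.

+1.497 V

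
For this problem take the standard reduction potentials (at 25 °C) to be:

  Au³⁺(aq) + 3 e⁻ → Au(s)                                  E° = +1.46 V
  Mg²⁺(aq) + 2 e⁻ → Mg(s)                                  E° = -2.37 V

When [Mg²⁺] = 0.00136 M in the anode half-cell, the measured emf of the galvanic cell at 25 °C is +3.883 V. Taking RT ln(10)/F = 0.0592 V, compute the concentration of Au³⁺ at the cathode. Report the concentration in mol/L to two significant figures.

0.024 M

Au³⁺/Au is the cathode, Mg²⁺/Mg the anode: E°cell = +3.83 V, n = 6.
Overall reaction: 2 Au³⁺(aq) + 3 Mg(s) → 2 Au(s) + 3 Mg²⁺(aq); Q = [Mg²⁺]^3/[Au³⁺]^2.
From E = E° − (0.0592/n) log Q: log Q = (E° − E)·n/0.0592 = (+3.83 − (+3.883))·6/0.0592 = -5.3716.
So 2·log[Au³⁺] = 3·log(0.00136) − log Q = -8.5994 − (-5.3716) = -3.2278; log[Au³⁺] = -3.2278 / 2 = -1.6139; [Au³⁺] = 10^(-1.6139) ≈ 0.024 M.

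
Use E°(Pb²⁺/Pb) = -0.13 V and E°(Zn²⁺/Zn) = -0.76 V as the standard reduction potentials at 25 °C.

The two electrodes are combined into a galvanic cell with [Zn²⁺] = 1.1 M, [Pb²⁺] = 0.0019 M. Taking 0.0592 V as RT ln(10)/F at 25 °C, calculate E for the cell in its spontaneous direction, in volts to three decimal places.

Pb²⁺/Pb is the cathode (higher E°), Zn²⁺/Zn the anode: E°cell = -0.13 − (-0.76) = +0.63 V, n = 2.
Overall: Pb²⁺(aq) + Zn(s) → Pb(s) + Zn²⁺(aq)
Q = [Zn²⁺] / ([Pb²⁺]); log Q = 2.763.
E = E° − (0.0592/n) log Q = +0.63 − (0.0592/2)(2.763) = +0.548 V.

+0.548 V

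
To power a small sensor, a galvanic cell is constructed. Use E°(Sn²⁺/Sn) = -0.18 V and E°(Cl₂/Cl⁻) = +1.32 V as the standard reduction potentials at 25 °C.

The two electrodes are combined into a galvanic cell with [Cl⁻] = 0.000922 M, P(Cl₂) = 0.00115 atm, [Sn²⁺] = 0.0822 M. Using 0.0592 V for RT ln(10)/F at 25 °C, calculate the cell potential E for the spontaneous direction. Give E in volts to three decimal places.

Cl₂/Cl⁻ is the cathode (higher E°), Sn²⁺/Sn the anode: E°cell = +1.32 − (-0.18) = +1.50 V, n = 2.
Overall: Cl₂(g) + Sn(s) → 2 Cl⁻(aq) + Sn²⁺(aq)
Q = [Cl⁻]^2·[Sn²⁺] / (P(Cl₂)); log Q = -4.216.
E = E° − (0.0592/n) log Q = +1.50 − (0.0592/2)(-4.216) = +1.625 V.

+1.625 V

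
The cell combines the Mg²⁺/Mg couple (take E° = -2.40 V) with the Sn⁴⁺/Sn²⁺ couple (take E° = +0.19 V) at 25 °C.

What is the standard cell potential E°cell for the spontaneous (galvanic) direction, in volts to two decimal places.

The Sn⁴⁺/Sn²⁺ couple has the higher reduction potential, so it is the cathode; Mg²⁺/Mg is oxidised at the anode.
E°cell = E°(cathode) − E°(anode) = (+0.19) − (-2.40) = +2.59 V.
Since E°cell > 0, the reaction is spontaneous under standard conditions.

+2.59 V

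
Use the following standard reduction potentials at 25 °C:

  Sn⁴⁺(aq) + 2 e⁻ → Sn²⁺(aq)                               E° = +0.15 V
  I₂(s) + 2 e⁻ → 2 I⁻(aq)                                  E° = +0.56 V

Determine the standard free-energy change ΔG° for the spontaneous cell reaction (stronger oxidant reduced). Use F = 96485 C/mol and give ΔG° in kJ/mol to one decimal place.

-79.1 kJ/mol

I₂/I⁻ (E° = +0.56 V) is the cathode; Sn⁴⁺/Sn²⁺ (E° = +0.15 V) is the anode, so E°cell = +0.41 V.
Balancing electrons gives n = 2 (lcm of 2 and 2).
ΔG° = −nFE° = −(2)(96485)(+0.41) = -79,118 J = -79.1 kJ/mol.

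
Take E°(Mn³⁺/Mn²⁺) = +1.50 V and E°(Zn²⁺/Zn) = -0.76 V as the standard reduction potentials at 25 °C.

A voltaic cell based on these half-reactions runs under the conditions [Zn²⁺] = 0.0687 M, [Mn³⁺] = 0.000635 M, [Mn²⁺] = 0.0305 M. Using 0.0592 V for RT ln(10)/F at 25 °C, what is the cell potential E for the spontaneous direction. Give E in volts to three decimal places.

+2.195 V

Mn³⁺/Mn²⁺ is the cathode (higher E°), Zn²⁺/Zn the anode: E°cell = +1.50 − (-0.76) = +2.26 V, n = 2.
Overall: 2 Mn³⁺(aq) + Zn(s) → 2 Mn²⁺(aq) + Zn²⁺(aq)
Q = [Mn²⁺]^2·[Zn²⁺] / ([Mn³⁺]^2); log Q = 2.200.
E = E° − (0.0592/n) log Q = +2.26 − (0.0592/2)(2.200) = +2.195 V.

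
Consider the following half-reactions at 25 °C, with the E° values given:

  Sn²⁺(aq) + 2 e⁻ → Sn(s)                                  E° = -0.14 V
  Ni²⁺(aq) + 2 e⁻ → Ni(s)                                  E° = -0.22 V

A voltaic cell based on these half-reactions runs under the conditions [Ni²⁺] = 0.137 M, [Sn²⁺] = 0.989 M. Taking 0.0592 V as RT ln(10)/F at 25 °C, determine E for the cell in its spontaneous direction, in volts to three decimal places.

+0.105 V

Sn²⁺/Sn is the cathode (higher E°), Ni²⁺/Ni the anode: E°cell = -0.14 − (-0.22) = +0.08 V, n = 2.
Overall: Sn²⁺(aq) + Ni(s) → Sn(s) + Ni²⁺(aq)
Q = [Ni²⁺] / ([Sn²⁺]); log Q = -0.858.
E = E° − (0.0592/n) log Q = +0.08 − (0.0592/2)(-0.858) = +0.105 V.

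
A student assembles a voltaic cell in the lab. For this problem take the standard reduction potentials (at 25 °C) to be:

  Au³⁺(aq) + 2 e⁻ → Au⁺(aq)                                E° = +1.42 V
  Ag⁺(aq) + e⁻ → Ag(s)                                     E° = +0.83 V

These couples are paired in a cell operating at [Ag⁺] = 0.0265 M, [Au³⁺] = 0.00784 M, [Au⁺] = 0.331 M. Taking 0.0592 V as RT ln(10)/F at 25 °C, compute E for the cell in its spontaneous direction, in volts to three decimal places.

Au³⁺/Au⁺ is the cathode (higher E°), Ag⁺/Ag the anode: E°cell = +1.42 − (+0.83) = +0.59 V, n = 2.
Overall: Au³⁺(aq) + 2 Ag(s) → Au⁺(aq) + 2 Ag⁺(aq)
Q = [Au⁺]·[Ag⁺]^2 / ([Au³⁺]); log Q = -1.528.
E = E° − (0.0592/n) log Q = +0.59 − (0.0592/2)(-1.528) = +0.635 V.

+0.635 V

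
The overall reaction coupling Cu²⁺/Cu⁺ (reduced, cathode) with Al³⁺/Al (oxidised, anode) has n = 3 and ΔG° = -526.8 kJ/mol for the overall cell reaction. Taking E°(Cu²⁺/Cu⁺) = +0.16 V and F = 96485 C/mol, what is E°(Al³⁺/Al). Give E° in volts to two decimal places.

E°cell = −ΔG°/(nF) = −(-526.8×10³)/((3)(96485)) = +1.820 V.
Since Cu²⁺/Cu⁺ is the cathode and Al³⁺/Al the anode, E°cell = E°(Cu²⁺/Cu⁺) − E°(Al³⁺/Al).
So E°(Al³⁺/Al) = E°(Cu²⁺/Cu⁺) − E°cell = (+0.16) − (+1.820) = -1.66 V.

-1.66 V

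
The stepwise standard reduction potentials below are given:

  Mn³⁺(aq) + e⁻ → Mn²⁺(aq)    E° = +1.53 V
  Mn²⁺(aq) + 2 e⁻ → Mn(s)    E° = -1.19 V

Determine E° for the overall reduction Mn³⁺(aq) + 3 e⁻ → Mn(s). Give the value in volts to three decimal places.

Adding the free-energy changes (−nFE°) of the two steps gives −n₃FE°₃ = −n₁FE°₁ − n₂FE°₂.
E°₃ = (1×+1.53 + 2×-1.19) / 3 = (-0.850) / 3 = -0.283 V.

-0.283 V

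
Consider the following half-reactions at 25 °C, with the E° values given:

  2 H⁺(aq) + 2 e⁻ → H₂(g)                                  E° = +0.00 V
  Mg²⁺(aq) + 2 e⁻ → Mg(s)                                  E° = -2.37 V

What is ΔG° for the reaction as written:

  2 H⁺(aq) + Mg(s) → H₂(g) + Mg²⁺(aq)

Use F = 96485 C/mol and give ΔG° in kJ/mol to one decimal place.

-457.3 kJ/mol

As written, H⁺/H₂ is reduced (cathode) and Mg²⁺/Mg is oxidised (anode), so E°cell = (+0.00) − (-2.37) = +2.37 V.
Balancing electrons gives n = 2.
ΔG° = −nFE° = −(2)(96485)(+2.37) = -457,339 J = -457.3 kJ/mol.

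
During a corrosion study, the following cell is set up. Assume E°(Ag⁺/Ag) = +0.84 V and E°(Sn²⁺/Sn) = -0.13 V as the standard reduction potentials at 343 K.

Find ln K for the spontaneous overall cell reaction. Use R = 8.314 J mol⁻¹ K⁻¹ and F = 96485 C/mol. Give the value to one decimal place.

Cathode: Ag⁺/Ag; anode: Sn²⁺/Sn. E°cell = (+0.84) − (-0.13) = +0.97 V, with n = 2.
ΔG° = −nFE° = −RT ln K, so ln K = nFE°/(RT) = (2)(96485)(+0.97) / ((8.314)(343)) = 65.638.

65.6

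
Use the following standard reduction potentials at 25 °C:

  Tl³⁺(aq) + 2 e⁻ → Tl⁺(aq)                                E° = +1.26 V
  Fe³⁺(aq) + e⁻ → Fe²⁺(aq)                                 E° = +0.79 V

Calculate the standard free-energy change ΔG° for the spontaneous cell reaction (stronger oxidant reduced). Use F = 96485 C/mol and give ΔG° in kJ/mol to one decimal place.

-90.7 kJ/mol

Tl³⁺/Tl⁺ (E° = +1.26 V) is the cathode; Fe³⁺/Fe²⁺ (E° = +0.79 V) is the anode, so E°cell = +0.47 V.
Balancing electrons gives n = 2 (lcm of 2 and 1).
ΔG° = −nFE° = −(2)(96485)(+0.47) = -90,696 J = -90.7 kJ/mol.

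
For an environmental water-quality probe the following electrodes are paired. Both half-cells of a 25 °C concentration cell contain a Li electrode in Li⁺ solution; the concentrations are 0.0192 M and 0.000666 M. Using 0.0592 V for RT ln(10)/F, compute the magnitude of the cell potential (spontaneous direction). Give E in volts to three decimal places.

+0.086 V

For a concentration cell E°cell = 0. The 0.0192 M side is the cathode (reduction is favoured where [Li⁺] is higher).
With n = 1, E = −(0.0592/1) log([Li⁺]ₐₙ/[Li⁺]꜀ₐₜ) = −(0.0592/1) log(0.000666/0.0192) = −(0.0592/1)(-1.460) = +0.086 V.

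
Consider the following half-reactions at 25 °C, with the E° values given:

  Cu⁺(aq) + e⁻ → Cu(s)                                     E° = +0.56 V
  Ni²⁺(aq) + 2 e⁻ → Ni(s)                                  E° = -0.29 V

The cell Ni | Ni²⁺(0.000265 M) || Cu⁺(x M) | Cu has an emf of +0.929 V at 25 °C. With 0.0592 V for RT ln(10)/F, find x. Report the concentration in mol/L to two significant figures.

Cu⁺/Cu is the cathode, Ni²⁺/Ni the anode: E°cell = +0.85 V, n = 2.
Overall reaction: 2 Cu⁺(aq) + Ni(s) → 2 Cu(s) + Ni²⁺(aq); Q = [Ni²⁺]^1/[Cu⁺]^2.
From E = E° − (0.0592/n) log Q: log Q = (E° − E)·n/0.0592 = (+0.85 − (+0.929))·2/0.0592 = -2.6689.
So 2·log[Cu⁺] = 1·log(0.000265) − log Q = -3.5768 − (-2.6689) = -0.9079; log[Cu⁺] = -0.9079 / 2 = -0.4540; [Cu⁺] = 10^(-0.4540) ≈ 0.35 M.

0.35 M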